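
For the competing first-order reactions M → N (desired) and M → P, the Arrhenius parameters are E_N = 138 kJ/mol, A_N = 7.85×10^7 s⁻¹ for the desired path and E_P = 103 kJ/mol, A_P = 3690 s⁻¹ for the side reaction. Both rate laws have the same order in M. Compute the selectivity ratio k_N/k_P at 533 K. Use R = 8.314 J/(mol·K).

7.90

k_N/k_P = (A_N/A_P)·exp[−(E_N−E_P)/(RT)] = (A_N/A_P)·exp[(E_P−E_N)/(RT)].
(E_P−E_N)/(RT) = (103−138)×10³/(8.314×533) = -35000/4431 = -7.898.
k_N/k_P = (7.85×10^7/3690)·exp(-7.898) = 21274 × 3.714×10^-4 = 7.90.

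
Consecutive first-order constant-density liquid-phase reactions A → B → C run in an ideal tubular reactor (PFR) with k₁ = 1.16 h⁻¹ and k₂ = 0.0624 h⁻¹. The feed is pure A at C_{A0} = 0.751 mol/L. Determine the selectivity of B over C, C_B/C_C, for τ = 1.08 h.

Solving the coupled first-order balances gives C_B(τ) = [k₁/(k₂−k₁)]·C_{A0}·(e^(−k₁τ) − e^(−k₂τ)).
e^(−k₁τ) = e^(−1.16×1.08) = e^(−1.253) = 0.2857; e^(−k₂τ) = e^(−0.06739) = 0.9348.
C_B = 1.16×0.751/(0.0624−1.16) × (0.2857−0.9348) = (-0.7937)×(-0.6491) = 0.5152 mol/L.
C_A = C_{A0}e^(−k₁τ) = 0.2146 mol/L, so C_C = C_{A0}−C_A−C_B = 0.02123 mol/L; C_B/C_C = 24.3.

24.3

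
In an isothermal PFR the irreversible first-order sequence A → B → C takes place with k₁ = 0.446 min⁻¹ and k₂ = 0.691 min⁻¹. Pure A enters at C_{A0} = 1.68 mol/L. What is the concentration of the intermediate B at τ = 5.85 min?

0.171 mol/L

For first-order series with pure A initially, C_B(τ) = k₁C_{A0}/(k₂−k₁)·(e^(−k₁τ) − e^(−k₂τ)).
e^(−k₁τ) = e^(−0.446×5.85) = e^(−2.609) = 0.07360; e^(−k₂τ) = e^(−4.042) = 0.01756.
C_B = 0.446×1.68/(0.691−0.446) × (0.07360−0.01756) = 3.058×0.05604 = 0.1714 mol/L.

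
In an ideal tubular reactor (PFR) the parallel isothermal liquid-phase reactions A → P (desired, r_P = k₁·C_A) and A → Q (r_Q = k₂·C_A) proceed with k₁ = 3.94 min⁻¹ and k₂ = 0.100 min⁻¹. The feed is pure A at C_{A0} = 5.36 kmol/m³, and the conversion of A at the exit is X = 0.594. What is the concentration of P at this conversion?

C_A = C_{A0}(1−X) = 2.176 kmol/m³.
Both paths are first order in A, so the instantaneous fraction to P is constant: dC_P/d(−C_A) = k₁/(k₁+k₂) = 0.9752.
C_P = 0.9752·(C_{A0}−C_A) = 0.9752×3.184 = 3.11 kmol/m³.

3.11 kmol/m³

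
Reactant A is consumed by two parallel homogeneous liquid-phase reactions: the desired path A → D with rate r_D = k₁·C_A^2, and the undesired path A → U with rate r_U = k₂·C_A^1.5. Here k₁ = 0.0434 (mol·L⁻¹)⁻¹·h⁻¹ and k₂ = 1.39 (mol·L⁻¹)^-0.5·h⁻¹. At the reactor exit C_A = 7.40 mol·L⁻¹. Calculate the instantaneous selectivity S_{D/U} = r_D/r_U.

S_{D/U} = r_D/r_U = (k₁·C_A^2)/(k₂·C_A^1.5) = (k₁/k₂)·C_A^0.5.
= (0.0434×7.400^2) / (1.39×7.400^1.5) = 2.377/27.98 = 0.0849.

0.0849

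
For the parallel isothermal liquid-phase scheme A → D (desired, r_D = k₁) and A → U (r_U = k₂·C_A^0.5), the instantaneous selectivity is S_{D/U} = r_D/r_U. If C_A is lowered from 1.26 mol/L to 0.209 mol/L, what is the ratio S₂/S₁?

2.46

S_{D/U} = (k₁/k₂)·C_A^-0.5, so S₂/S₁ = (C_{A,2}/C_{A,1})^-0.5.
= (0.209/1.26)^(-0.5) = (0.1659)^(-0.5) = 2.46.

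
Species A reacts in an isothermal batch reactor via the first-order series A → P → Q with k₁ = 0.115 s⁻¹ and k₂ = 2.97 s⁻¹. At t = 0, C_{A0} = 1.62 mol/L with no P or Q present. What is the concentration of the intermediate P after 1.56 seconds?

0.0539 mol/L

For first-order series with pure A initially, C_P(t) = k₁C_{A0}/(k₂−k₁)·(e^(−k₁t) − e^(−k₂t)).
e^(−k₁t) = e^(−0.115×1.56) = e^(−0.1794) = 0.8358; e^(−k₂t) = e^(−4.633) = 0.009724.
C_P = 0.115×1.62/(2.97−0.115) × (0.8358−0.009724) = 0.06525×0.8260 = 0.05390 mol/L.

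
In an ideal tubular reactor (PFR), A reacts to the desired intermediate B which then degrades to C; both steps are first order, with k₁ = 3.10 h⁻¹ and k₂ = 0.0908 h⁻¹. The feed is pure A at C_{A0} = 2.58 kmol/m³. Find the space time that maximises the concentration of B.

Setting dC_B/dτ = 0 gives τ_opt = ln(k₂/k₁)/(k₂−k₁).
= ln(0.0908/3.10)/(0.0908−3.10) = ln(0.02929)/-3.009 = -3.530/-3.009 = 1.17 h.

1.17 h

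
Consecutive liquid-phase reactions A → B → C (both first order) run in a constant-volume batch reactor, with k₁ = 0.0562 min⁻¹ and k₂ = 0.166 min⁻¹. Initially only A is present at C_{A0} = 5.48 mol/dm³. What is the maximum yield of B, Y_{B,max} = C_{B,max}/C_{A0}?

0.194

At the optimum, C_{B,max}/C_{A0} = (k₁/k₂)^[k₂/(k₂−k₁)].
= (0.0562/0.166)^(0.166/(0.166−0.0562)) = (0.3386)^(1.512) = 0.1945.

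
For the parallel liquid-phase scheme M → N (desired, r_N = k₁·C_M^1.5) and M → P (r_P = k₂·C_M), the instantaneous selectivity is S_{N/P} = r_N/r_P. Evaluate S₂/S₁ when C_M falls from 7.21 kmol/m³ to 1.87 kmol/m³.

S_{N/P} = (k₁/k₂)·C_M^0.5, so S₂/S₁ = (C_{M,2}/C_{M,1})^0.5.
= (1.87/7.21)^0.5 = (0.2594)^0.5 = 0.509.
Selectivity toward N falls as C_M falls — high-concentration operation is favoured.

0.509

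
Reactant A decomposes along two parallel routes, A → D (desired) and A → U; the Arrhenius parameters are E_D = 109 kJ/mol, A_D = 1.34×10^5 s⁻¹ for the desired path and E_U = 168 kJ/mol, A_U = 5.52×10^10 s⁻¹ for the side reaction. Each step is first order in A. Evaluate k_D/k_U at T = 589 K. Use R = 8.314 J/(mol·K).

Since both paths have the same order in A, the concentration cancels and S_{D/U} = k_D/k_U = (A_D/A_U)·exp[(E_U−E_D)/(RT)].
(E_U−E_D)/(RT) = (168−109)×10³/(8.314×589) = 59000/4897 = 12.05.
k_D/k_U = (1.34×10^5/5.52×10^10)·exp(12.05) = 2.428×10^-6 × 1.708×10^5 = 0.415.
Since E_D < E_U, lowering the temperature improves selectivity toward D.

0.415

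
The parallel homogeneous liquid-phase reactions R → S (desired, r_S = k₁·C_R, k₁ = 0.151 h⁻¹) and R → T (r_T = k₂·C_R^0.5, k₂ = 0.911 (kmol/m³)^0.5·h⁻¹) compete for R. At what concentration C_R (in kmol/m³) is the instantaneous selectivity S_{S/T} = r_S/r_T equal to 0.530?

10.2 kmol/m³

S_{S/T} = (k₁/k₂)·C_R^0.5 ⇒ C_R = (S·k₂/k₁)^(2).
= (0.530×0.911/0.151)^(2) = (3.198)^(2) = 10.2 kmol/m³.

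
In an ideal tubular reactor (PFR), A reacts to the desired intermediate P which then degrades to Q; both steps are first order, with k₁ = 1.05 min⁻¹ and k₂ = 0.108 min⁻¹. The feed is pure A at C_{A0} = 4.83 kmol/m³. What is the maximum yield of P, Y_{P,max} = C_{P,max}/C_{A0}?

0.770

For a first-order series the maximum intermediate yield is C_{P,max}/C_{A0} = (k₁/k₂)^[k₂/(k₂−k₁)].
= (1.05/0.108)^(0.108/(0.108−1.05)) = (9.722)^(-0.1146) = 0.7705.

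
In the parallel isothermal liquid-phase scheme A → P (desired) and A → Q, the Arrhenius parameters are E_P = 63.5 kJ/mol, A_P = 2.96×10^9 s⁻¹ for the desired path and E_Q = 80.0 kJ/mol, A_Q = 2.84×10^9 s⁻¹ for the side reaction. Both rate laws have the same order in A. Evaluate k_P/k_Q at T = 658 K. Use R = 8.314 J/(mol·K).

21.3

With equal orders, S_{P/Q} = k_P/k_Q = (A_P/A_Q)·exp[(E_Q−E_P)/(RT)].
(E_Q−E_P)/(RT) = (80.0−63.5)×10³/(8.314×658) = 16500/5471 = 3.016.
k_P/k_Q = (2.96×10^9/2.84×10^9)·exp(3.016) = 1.042 × 20.41 = 21.3.
Since E_P < E_Q, lowering the temperature improves selectivity toward P.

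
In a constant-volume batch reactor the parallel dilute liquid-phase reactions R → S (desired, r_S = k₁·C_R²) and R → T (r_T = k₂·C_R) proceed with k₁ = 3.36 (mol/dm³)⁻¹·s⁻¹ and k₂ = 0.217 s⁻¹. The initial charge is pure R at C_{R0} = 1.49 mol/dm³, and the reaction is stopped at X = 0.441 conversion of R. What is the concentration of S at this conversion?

0.622 mol/dm³

C_R = C_{R0}(1−X) = 0.8329 mol/dm³.
Along a PFR/batch, dC_T/dC_R = −r_T/(r_S+r_T) = −k₂/(k₂+k₁·C_R).
Integrating from C_{R0} to C_R: C_T = (0.217/3.36)·ln[(0.217+3.36·1.49)/(0.217+3.36·0.833)] = 0.06458·ln(5.223/3.016) = 0.03548 mol/dm³.
Then C_S = (C_{R0}−C_R) − C_T = 0.6571 − 0.03548 = 0.6216 mol/dm³.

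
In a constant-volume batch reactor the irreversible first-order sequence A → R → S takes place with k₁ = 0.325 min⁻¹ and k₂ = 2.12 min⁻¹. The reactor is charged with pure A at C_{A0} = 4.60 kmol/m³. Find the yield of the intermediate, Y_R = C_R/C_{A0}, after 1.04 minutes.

For first-order series with pure A initially, C_R(t) = k₁C_{A0}/(k₂−k₁)·(e^(−k₁t) − e^(−k₂t)).
e^(−k₁t) = e^(−0.325×1.04) = e^(−0.3380) = 0.7132; e^(−k₂t) = e^(−2.205) = 0.1103.
C_R = 0.325×4.60/(2.12−0.325) × (0.7132−0.1103) = 0.8329×0.6029 = 0.5022 kmol/m³.
Y_R = C_R/C_{A0} = 0.5022/4.60 = 0.109.

0.109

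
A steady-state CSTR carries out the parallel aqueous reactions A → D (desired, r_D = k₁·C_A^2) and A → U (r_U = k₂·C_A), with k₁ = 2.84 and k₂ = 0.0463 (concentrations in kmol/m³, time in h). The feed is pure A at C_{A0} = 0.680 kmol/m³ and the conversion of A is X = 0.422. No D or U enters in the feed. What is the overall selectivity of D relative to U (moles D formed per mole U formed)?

24.1

Exit C_A = C_{A0}(1−X) = 0.680×0.578 = 0.3930 kmol/m³.
Rates in a CSTR are evaluated at the outlet concentration: r_D = 2.84×0.3930^2 = 0.4387, r_U = 0.0463×0.3930 = 0.01820.
Overall selectivity = C_D/C_U = r_Dτ/(r_Uτ) = r_D/r_U = 24.1.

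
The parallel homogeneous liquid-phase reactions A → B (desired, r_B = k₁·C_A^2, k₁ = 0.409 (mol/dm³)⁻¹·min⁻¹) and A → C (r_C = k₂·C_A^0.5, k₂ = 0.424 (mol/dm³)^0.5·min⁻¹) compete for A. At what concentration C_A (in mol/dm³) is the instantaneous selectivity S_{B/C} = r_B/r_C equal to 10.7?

4.97 mol/dm³

S_{B/C} = (k₁/k₂)·C_A^1.5 ⇒ C_A = (S·k₂/k₁)^(1/1.5).
= (10.7×0.424/0.409)^(0.6667) = (11.09)^(0.6667) = 4.97 mol/dm³.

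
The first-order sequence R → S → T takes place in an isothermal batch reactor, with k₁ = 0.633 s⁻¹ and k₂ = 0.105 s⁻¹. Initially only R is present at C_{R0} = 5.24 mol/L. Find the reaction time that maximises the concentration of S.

3.40 s

The intermediate peaks when r₁ = r₂, i.e. k₁e^(−k₁t) = k₂e^(−k₂t), giving t_opt = ln(k₂/k₁)/(k₂−k₁).
= ln(0.105/0.633)/(0.105−0.633) = ln(0.1659)/-0.5280 = -1.797/-0.5280 = 3.40 s.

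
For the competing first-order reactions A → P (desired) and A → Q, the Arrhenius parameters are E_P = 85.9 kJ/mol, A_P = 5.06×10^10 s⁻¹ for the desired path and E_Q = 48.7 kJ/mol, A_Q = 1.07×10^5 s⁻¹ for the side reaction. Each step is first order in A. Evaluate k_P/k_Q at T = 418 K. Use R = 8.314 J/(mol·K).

10.6

k_P/k_Q = (A_P/A_Q)·exp[−(E_P−E_Q)/(RT)] = (A_P/A_Q)·exp[(E_Q−E_P)/(RT)].
(E_Q−E_P)/(RT) = (48.7−85.9)×10³/(8.314×418) = -37200/3475 = -10.70.
k_P/k_Q = (5.06×10^10/1.07×10^5)·exp(-10.70) = 4.729×10^5 × 2.245×10^-5 = 10.6.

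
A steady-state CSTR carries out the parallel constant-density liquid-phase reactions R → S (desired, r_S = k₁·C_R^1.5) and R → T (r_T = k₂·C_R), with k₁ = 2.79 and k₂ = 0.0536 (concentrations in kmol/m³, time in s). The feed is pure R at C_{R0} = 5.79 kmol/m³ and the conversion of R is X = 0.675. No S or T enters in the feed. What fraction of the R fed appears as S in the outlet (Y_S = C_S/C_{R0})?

Exit C_R = C_{R0}(1−X) = 5.79×0.325 = 1.882 kmol/m³.
A CSTR operates uniformly at the exit composition, giving r_S = 7.202 and r_T = 0.1009 (each k·C_R^n at C_R = 1.882).
Fraction of consumed R going to S: r_S/(r_S+r_T) = 0.9862.
C_S = 0.9862·C_{R0}·X = 0.9862×5.79×0.675 = 3.85 kmol/m³; Y_S = C_S/C_{R0} = 0.666.

0.666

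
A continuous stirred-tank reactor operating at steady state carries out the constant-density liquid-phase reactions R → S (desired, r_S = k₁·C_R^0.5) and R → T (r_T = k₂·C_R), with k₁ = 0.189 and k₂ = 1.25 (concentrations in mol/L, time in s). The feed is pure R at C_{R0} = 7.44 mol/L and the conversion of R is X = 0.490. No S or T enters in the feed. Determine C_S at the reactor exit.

0.263 mol/L

Exit C_R = C_{R0}(1−X) = 7.44×0.510 = 3.794 mol/L.
A CSTR operates uniformly at the exit composition, giving r_S = 0.3682 and r_T = 4.743 (each k·C_R^n at C_R = 3.794).
Fraction of consumed R going to S: r_S/(r_S+r_T) = 0.07203.
C_S = 0.07203·C_{R0}·X = 0.07203×7.44×0.490 = 0.263 mol/L.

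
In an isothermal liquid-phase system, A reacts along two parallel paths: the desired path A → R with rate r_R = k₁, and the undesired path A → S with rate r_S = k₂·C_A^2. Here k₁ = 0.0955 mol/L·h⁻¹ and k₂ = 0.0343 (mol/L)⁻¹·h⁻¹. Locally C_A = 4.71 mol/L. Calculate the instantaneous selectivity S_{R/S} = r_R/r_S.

0.126

S_{R/S} = r_R/r_S = (k₁)/(k₂·C_A^2) = (k₁/k₂)·C_A^-2.
= (0.0955) / (0.0343×4.710^2) = 0.09550/0.7609 = 0.126.
The undesired path is higher order in A, so low C_A (CSTR or dilute feed) favours R.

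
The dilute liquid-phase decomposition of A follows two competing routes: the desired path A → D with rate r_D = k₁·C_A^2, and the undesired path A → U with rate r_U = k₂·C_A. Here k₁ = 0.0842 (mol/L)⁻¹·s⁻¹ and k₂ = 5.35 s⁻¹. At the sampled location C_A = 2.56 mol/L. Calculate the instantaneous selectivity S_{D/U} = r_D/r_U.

S_{D/U} = r_D/r_U = (k₁·C_A^2)/(k₂·C_A) = (k₁/k₂)·C_A.
= (0.0842×2.560^2) / (5.35×2.560) = 0.5518/13.70 = 0.0403.

0.0403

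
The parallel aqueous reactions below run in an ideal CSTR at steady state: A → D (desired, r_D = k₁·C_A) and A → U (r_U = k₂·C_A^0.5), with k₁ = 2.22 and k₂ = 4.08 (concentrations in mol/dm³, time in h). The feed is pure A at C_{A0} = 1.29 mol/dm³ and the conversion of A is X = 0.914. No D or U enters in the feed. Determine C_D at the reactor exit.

Exit C_A = C_{A0}(1−X) = 1.29×0.0860 = 0.1109 mol/dm³.
In a CSTR the entire volume is at exit conditions, so r_D = 2.22×0.1109 = 0.2463 and r_U = 4.08×0.1109^0.5 = 1.359.
Fraction of consumed A going to D: r_D/(r_D+r_U) = 0.1534.
C_D = 0.1534·C_{A0}·X = 0.1534×1.29×0.914 = 0.181 mol/dm³.

0.181 mol/dm³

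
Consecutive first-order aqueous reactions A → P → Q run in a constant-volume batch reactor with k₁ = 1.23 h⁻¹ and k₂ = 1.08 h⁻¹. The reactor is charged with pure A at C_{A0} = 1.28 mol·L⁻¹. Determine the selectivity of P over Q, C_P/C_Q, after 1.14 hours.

Solving the coupled first-order balances gives C_P(t) = [k₁/(k₂−k₁)]·C_{A0}·(e^(−k₁t) − e^(−k₂t)).
e^(−k₁t) = e^(−1.23×1.14) = e^(−1.402) = 0.2461; e^(−k₂t) = e^(−1.231) = 0.2919.
C_P = 1.23×1.28/(1.08−1.23) × (0.2461−0.2919) = (-10.50)×(-0.04589) = 0.4816 mol·L⁻¹.
C_A = C_{A0}e^(−k₁t) = 0.3150 mol·L⁻¹, so C_Q = C_{A0}−C_A−C_P = 0.4834 mol·L⁻¹; C_P/C_Q = 0.996.

0.996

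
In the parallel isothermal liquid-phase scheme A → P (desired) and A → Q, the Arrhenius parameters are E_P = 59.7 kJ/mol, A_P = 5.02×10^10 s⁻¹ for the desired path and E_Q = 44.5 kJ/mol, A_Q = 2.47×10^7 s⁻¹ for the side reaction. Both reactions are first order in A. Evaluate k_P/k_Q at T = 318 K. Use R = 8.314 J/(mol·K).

6.47

With equal orders, S_{P/Q} = k_P/k_Q = (A_P/A_Q)·exp[(E_Q−E_P)/(RT)].
(E_Q−E_P)/(RT) = (44.5−59.7)×10³/(8.314×318) = -15200/2644 = -5.749.
k_P/k_Q = (5.02×10^10/2.47×10^7)·exp(-5.749) = 2032 × 0.003185 = 6.47.
Since E_P > E_Q, raising the temperature improves selectivity toward P.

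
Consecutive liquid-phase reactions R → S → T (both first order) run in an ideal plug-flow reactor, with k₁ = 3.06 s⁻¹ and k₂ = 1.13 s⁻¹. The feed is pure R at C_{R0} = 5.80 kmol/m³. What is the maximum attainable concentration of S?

At the optimum, C_{S,max}/C_{R0} = (k₁/k₂)^[k₂/(k₂−k₁)].
= (3.06/1.13)^(1.13/(1.13−3.06)) = (2.708)^(-0.5855) = 0.5581.
C_{S,max} = 0.5581×5.80 = 3.24 kmol/m³.

3.24 kmol/m³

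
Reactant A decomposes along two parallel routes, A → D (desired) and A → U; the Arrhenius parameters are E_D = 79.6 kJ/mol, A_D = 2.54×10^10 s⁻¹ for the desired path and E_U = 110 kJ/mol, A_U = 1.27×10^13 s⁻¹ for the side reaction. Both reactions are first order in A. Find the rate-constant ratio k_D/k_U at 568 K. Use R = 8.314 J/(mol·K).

Since both paths have the same order in A, the concentration cancels and S_{D/U} = k_D/k_U = (A_D/A_U)·exp[(E_U−E_D)/(RT)].
(E_U−E_D)/(RT) = (110−79.6)×10³/(8.314×568) = 30400/4722 = 6.437.
k_D/k_U = (2.54×10^10/1.27×10^13)·exp(6.437) = 0.002000 × 624.8 = 1.25.
Since E_D < E_U, lowering the temperature improves selectivity toward D.

1.25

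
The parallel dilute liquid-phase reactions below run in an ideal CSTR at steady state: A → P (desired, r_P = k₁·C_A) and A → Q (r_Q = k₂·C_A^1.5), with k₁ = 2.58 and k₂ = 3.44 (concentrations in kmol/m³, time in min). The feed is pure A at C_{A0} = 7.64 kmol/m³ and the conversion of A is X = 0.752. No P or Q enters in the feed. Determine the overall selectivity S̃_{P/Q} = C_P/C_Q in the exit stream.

Exit C_A = C_{A0}(1−X) = 7.64×0.248 = 1.895 kmol/m³.
A CSTR operates uniformly at the exit composition, giving r_P = 4.888 and r_Q = 8.972 (each k·C_A^n at C_A = 1.895).
Overall selectivity = C_P/C_Q = r_Pτ/(r_Qτ) = r_P/r_Q = 0.545.

0.545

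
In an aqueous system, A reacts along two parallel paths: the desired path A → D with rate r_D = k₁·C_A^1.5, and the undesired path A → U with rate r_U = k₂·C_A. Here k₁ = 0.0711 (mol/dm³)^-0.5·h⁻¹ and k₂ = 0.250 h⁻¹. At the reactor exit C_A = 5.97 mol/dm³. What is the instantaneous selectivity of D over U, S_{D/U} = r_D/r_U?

S_{D/U} = r_D/r_U = (k₁·C_A^1.5)/(k₂·C_A) = (k₁/k₂)·C_A^0.5.
= (0.0711×5.970^1.5) / (0.250×5.970) = 1.037/1.492 = 0.695.
Since the desired path is higher order in A, keeping C_A high (PFR or concentrated feed) favours D.

0.695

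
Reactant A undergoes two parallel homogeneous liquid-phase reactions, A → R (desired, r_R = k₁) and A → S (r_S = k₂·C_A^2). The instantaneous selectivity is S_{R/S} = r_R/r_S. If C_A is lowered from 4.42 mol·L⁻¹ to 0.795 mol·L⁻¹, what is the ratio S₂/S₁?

S_{R/S} = (k₁/k₂)·C_A^-2, so S₂/S₁ = (C_{A,2}/C_{A,1})^-2.
= (0.795/4.42)^(-2) = (0.1799)^(-2) = 30.9.

30.9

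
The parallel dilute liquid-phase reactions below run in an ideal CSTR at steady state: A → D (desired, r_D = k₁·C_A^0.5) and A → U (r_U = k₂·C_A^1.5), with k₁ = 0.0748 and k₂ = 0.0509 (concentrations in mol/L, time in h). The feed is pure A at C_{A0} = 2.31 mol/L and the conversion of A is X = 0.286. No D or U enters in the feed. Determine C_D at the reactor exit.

Exit C_A = C_{A0}(1−X) = 2.31×0.714 = 1.649 mol/L.
A CSTR operates uniformly at the exit composition, giving r_D = 0.09606 and r_U = 0.1078 (each k·C_A^n at C_A = 1.649).
Fraction of consumed A going to D: r_D/(r_D+r_U) = 0.4712.
C_D = 0.4712·C_{A0}·X = 0.4712×2.31×0.286 = 0.311 mol/L.

0.311 mol/L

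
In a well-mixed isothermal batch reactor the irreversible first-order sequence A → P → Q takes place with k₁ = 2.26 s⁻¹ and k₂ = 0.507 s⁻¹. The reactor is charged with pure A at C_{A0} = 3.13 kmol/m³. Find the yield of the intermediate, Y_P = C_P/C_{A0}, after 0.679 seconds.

0.636

Solving the coupled first-order balances gives C_P(t) = [k₁/(k₂−k₁)]·C_{A0}·(e^(−k₁t) − e^(−k₂t)).
e^(−k₁t) = e^(−2.26×0.679) = e^(−1.535) = 0.2156; e^(−k₂t) = e^(−0.3443) = 0.7087.
C_P = 2.26×3.13/(0.507−2.26) × (0.2156−0.7087) = (-4.035)×(-0.4932) = 1.990 kmol/m³.
Y_P = C_P/C_{A0} = 1.990/3.13 = 0.636.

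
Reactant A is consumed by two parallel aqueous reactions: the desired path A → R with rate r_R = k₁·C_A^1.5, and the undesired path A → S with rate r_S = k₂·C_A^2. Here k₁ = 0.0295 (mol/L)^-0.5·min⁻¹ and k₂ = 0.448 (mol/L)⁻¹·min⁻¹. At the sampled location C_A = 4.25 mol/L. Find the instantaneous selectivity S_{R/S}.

0.0319

S_{R/S} = r_R/r_S = (k₁·C_A^1.5)/(k₂·C_A^2) = (k₁/k₂)·C_A^-0.5.
= (0.0295×4.250^1.5) / (0.448×4.250^2) = 0.2585/8.092 = 0.0319.
The undesired path is higher order in A, so low C_A (CSTR or dilute feed) favours R.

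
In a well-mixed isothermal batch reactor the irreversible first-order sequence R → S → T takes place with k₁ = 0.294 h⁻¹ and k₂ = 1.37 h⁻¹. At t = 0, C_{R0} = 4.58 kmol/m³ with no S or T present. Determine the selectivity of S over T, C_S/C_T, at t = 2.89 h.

The intermediate concentration in a first-order A→B→C sequence is C_S = k₁C_{R0}(e^(−k₁t) − e^(−k₂t))/(k₂−k₁).
e^(−k₁t) = e^(−0.294×2.89) = e^(−0.8497) = 0.4276; e^(−k₂t) = e^(−3.959) = 0.01908.
C_S = 0.294×4.58/(1.37−0.294) × (0.4276−0.01908) = 1.251×0.4085 = 0.5112 kmol/m³.
C_R = C_{R0}e^(−k₁t) = 1.958 kmol/m³, so C_T = C_{R0}−C_R−C_S = 2.111 kmol/m³; C_S/C_T = 0.242.

0.242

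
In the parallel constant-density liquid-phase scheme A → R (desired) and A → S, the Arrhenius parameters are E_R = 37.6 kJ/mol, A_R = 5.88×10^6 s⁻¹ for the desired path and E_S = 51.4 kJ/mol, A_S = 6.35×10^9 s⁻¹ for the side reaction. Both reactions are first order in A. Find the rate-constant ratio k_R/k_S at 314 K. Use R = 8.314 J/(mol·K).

0.183

With equal orders, S_{R/S} = k_R/k_S = (A_R/A_S)·exp[(E_S−E_R)/(RT)].
(E_S−E_R)/(RT) = (51.4−37.6)×10³/(8.314×314) = 13800/2611 = 5.286.
k_R/k_S = (5.88×10^6/6.35×10^9)·exp(5.286) = 9.260×10^-4 × 197.6 = 0.183.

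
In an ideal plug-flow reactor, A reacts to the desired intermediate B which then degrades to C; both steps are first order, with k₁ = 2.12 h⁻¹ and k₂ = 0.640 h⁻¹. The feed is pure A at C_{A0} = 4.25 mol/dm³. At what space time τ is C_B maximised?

Setting dC_B/dτ = 0 gives τ_opt = ln(k₂/k₁)/(k₂−k₁).
= ln(0.640/2.12)/(0.640−2.12) = ln(0.3019)/-1.480 = -1.198/-1.480 = 0.809 h.

0.809 h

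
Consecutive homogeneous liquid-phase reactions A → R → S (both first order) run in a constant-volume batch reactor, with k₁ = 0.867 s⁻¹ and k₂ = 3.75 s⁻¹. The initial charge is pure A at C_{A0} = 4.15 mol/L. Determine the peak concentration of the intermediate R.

At the optimum, C_{R,max}/C_{A0} = (k₁/k₂)^[k₂/(k₂−k₁)].
= (0.867/3.75)^(3.75/(3.75−0.867)) = (0.2312)^(1.301) = 0.1488.
C_{R,max} = 0.1488×4.15 = 0.618 mol/L.

0.618 mol/L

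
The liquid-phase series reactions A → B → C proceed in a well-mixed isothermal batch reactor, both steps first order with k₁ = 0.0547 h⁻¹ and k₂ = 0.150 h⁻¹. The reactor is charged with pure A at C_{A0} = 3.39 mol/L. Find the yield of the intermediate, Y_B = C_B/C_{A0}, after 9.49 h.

For first-order series with pure A initially, C_B(t) = k₁C_{A0}/(k₂−k₁)·(e^(−k₁t) − e^(−k₂t)).
e^(−k₁t) = e^(−0.0547×9.49) = e^(−0.5191) = 0.5951; e^(−k₂t) = e^(−1.423) = 0.2409.
C_B = 0.0547×3.39/(0.150−0.0547) × (0.5951−0.2409) = 1.946×0.3542 = 0.6892 mol/L.
Y_B = C_B/C_{A0} = 0.6892/3.39 = 0.203.

0.203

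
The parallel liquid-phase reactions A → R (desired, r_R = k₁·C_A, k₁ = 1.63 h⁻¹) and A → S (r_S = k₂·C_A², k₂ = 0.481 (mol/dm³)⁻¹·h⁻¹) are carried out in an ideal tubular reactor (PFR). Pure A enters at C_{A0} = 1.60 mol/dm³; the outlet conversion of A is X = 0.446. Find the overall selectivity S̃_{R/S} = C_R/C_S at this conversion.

C_A = C_{A0}(1−X) = 0.8864 mol/dm³.
Along a PFR/batch, dC_R/dC_A = −r_R/(r_R+r_S) = −k₁/(k₁+k₂·C_A).
Integrating from C_{A0} to C_A: C_R = (1.63/0.481)·ln[(1.63+0.481·1.60)/(1.63+0.481·0.886)] = 3.389·ln(2.400/2.056) = 0.5231 mol/dm³.
C_S = (C_{A0}−C_A)−C_R = 0.1905 mol/dm³; S̃_{R/S} = 0.5231/0.1905 = 2.75.

2.75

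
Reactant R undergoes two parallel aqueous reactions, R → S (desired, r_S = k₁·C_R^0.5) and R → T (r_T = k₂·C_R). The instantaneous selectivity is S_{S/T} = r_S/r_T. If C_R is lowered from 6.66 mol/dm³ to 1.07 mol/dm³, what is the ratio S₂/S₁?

S_{S/T} = (k₁/k₂)·C_R^-0.5, so S₂/S₁ = (C_{R,2}/C_{R,1})^-0.5.
= (1.07/6.66)^(-0.5) = (0.1607)^(-0.5) = 2.49.
Selectivity toward S rises as C_R falls — low-concentration operation is favoured.

2.49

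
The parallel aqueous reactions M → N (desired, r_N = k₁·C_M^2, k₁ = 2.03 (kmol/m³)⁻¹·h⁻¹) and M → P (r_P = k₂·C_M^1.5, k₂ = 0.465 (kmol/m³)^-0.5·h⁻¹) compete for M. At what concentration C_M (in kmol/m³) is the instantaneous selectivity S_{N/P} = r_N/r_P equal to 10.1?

S_{N/P} = (k₁/k₂)·C_M^0.5 ⇒ C_M = (S·k₂/k₁)^(2).
= (10.1×0.465/2.03)^(2) = (2.314)^(2) = 5.35 kmol/m³.

5.35 kmol/m³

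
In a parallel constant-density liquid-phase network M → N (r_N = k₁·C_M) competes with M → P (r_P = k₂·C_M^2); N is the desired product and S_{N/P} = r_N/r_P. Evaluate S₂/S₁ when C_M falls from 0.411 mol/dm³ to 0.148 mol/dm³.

S_{N/P} = (k₁/k₂)·C_M⁻¹, so S₂/S₁ = (C_{M,2}/C_{M,1})⁻¹.
= 0.411/0.148 = 2.78.
Selectivity toward N rises as C_M falls — low-concentration operation is favoured.

2.78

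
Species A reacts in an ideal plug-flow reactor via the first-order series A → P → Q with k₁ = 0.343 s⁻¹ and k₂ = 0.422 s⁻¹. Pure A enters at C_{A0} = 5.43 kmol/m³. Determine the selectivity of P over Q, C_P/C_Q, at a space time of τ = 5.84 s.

0.334

Solving the coupled first-order balances gives C_P(τ) = [k₁/(k₂−k₁)]·C_{A0}·(e^(−k₁τ) − e^(−k₂τ)).
e^(−k₁τ) = e^(−0.343×5.84) = e^(−2.003) = 0.1349; e^(−k₂τ) = e^(−2.464) = 0.08505.
C_P = 0.343×5.43/(0.422−0.343) × (0.1349−0.08505) = 23.58×0.04986 = 1.176 kmol/m³.
C_A = C_{A0}e^(−k₁τ) = 0.7326 kmol/m³, so C_Q = C_{A0}−C_A−C_P = 3.522 kmol/m³; C_P/C_Q = 0.334.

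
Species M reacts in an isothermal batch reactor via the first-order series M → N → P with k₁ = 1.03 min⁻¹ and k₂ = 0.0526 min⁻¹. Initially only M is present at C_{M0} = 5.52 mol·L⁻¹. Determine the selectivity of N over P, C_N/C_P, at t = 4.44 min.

The intermediate concentration in a first-order A→B→C sequence is C_N = k₁C_{M0}(e^(−k₁t) − e^(−k₂t))/(k₂−k₁).
e^(−k₁t) = e^(−1.03×4.44) = e^(−4.573) = 0.01032; e^(−k₂t) = e^(−0.2335) = 0.7917.
C_N = 1.03×5.52/(0.0526−1.03) × (0.01032−0.7917) = (-5.817)×(-0.7814) = 4.545 mol·L⁻¹.
C_M = C_{M0}e^(−k₁t) = 0.05699 mol·L⁻¹, so C_P = C_{M0}−C_M−C_N = 0.9176 mol·L⁻¹; C_N/C_P = 4.95.

4.95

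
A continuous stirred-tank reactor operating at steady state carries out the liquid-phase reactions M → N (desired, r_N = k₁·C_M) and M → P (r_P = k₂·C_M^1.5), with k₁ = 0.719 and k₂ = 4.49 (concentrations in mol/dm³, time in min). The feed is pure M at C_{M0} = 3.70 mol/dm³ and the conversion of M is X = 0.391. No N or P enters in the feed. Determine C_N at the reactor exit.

0.139 mol/dm³

Exit C_M = C_{M0}(1−X) = 3.70×0.609 = 2.253 mol/dm³.
Rates in a CSTR are evaluated at the outlet concentration: r_N = 0.719×2.253 = 1.620, r_P = 4.49×2.253^1.5 = 15.19.
Fraction of consumed M going to N: r_N/(r_N+r_P) = 0.09639.
C_N = 0.09639·C_{M0}·X = 0.09639×3.70×0.391 = 0.139 mol/dm³.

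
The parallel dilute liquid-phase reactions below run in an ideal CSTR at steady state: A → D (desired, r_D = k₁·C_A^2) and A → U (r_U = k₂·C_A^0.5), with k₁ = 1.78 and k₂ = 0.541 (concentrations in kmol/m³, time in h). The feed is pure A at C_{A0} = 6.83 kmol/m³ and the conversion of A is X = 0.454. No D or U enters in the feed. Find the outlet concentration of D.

2.98 kmol/m³

Exit C_A = C_{A0}(1−X) = 6.83×0.546 = 3.729 kmol/m³.
Rates in a CSTR are evaluated at the outlet concentration: r_D = 1.78×3.729^2 = 24.75, r_U = 0.541×3.729^0.5 = 1.045.
Fraction of consumed A going to D: r_D/(r_D+r_U) = 0.9595.
C_D = 0.9595·C_{A0}·X = 0.9595×6.83×0.454 = 2.98 kmol/m³.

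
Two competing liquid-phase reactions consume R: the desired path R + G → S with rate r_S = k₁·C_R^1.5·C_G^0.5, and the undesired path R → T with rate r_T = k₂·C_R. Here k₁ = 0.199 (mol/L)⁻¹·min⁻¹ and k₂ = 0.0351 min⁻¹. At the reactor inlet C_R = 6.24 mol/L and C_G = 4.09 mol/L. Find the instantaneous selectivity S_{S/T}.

28.6

S_{S/T} = r_S/r_T = (k₁·C_R^1.5·C_G^0.5)/(k₂·C_R) = (k₁/k₂)·C_R^0.5·C_G^0.5.
= (0.199×6.240^1.5×4.090^0.5) / (0.0351×6.240) = 6.273/0.2190 = 28.6.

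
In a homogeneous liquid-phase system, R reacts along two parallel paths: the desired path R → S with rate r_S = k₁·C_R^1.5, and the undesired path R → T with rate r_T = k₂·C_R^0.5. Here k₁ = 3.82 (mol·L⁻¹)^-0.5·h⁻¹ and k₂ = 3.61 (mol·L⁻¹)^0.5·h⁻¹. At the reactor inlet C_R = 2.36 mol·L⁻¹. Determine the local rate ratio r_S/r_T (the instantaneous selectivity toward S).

S_{S/T} = r_S/r_T = (k₁·C_R^1.5)/(k₂·C_R^0.5) = (k₁/k₂)·C_R.
= (3.82×2.360^1.5) / (3.61×2.360^0.5) = 13.85/5.546 = 2.50.
Since the desired path is higher order in R, keeping C_R high (PFR or concentrated feed) favours S.

2.50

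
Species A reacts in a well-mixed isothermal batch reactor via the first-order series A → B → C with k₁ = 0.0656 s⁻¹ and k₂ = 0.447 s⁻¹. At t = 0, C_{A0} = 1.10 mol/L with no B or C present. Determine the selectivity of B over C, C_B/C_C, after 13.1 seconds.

0.143

For first-order series with pure A initially, C_B(t) = k₁C_{A0}/(k₂−k₁)·(e^(−k₁t) − e^(−k₂t)).
e^(−k₁t) = e^(−0.0656×13.1) = e^(−0.8594) = 0.4234; e^(−k₂t) = e^(−5.856) = 0.002864.
C_B = 0.0656×1.10/(0.447−0.0656) × (0.4234−0.002864) = 0.1892×0.4206 = 0.07957 mol/L.
C_A = C_{A0}e^(−k₁t) = 0.4658 mol/L, so C_C = C_{A0}−C_A−C_B = 0.5547 mol/L; C_B/C_C = 0.143.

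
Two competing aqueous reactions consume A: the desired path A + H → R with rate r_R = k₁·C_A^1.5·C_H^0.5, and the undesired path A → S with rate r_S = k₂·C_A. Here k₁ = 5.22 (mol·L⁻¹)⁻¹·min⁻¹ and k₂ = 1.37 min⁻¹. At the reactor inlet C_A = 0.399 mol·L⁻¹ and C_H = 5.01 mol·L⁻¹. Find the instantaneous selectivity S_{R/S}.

S_{R/S} = r_R/r_S = (k₁·C_A^1.5·C_H^0.5)/(k₂·C_A) = (k₁/k₂)·C_A^0.5·C_H^0.5.
= (5.22×0.3990^1.5×5.010^0.5) / (1.37×0.3990) = 2.945/0.5466 = 5.39.
Since the desired path is higher order in A, keeping C_A high (PFR or concentrated feed) favours R.

5.39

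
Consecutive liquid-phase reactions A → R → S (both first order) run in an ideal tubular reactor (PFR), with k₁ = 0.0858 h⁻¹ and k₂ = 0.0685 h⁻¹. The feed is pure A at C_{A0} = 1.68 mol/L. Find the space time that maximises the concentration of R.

13.0 h

Setting dC_R/dτ = 0 gives τ_opt = ln(k₂/k₁)/(k₂−k₁).
= ln(0.0685/0.0858)/(0.0685−0.0858) = ln(0.7984)/-0.01730 = -0.2252/-0.01730 = 13.0 h.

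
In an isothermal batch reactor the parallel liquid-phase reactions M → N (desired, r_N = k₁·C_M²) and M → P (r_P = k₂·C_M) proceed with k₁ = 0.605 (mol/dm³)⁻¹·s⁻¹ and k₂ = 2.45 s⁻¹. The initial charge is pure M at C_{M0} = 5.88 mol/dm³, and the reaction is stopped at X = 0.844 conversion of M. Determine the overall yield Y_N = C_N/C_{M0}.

0.367

C_M = C_{M0}(1−X) = 0.9173 mol/dm³.
Along a PFR/batch, dC_P/dC_M = −r_P/(r_N+r_P) = −k₂/(k₂+k₁·C_M).
Integrating from C_{M0} to C_M: C_P = (2.45/0.605)·ln[(2.45+0.605·5.88)/(2.45+0.605·0.917)] = 4.050·ln(6.007/3.005) = 2.805 mol/dm³.
Then C_N = (C_{M0}−C_M) − C_P = 4.963 − 2.805 = 2.157 mol/dm³.
Y_N = C_N/C_{M0} = 2.157/5.88 = 0.367.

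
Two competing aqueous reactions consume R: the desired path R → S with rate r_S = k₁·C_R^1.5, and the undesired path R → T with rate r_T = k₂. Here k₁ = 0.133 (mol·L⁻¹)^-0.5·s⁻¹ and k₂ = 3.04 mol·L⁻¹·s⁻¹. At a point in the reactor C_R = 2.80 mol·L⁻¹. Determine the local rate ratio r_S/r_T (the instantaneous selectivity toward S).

0.205

S_{S/T} = r_S/r_T = (k₁·C_R^1.5)/(k₂) = (k₁/k₂)·C_R^1.5.
= (0.133×2.800^1.5) / (3.04) = 0.6231/3.040 = 0.205.
Since the desired path is higher order in R, keeping C_R high (PFR or concentrated feed) favours S.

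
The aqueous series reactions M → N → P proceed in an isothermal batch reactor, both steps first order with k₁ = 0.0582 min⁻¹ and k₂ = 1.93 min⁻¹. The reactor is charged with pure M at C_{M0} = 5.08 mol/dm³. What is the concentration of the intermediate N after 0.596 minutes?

The intermediate concentration in a first-order A→B→C sequence is C_N = k₁C_{M0}(e^(−k₁t) − e^(−k₂t))/(k₂−k₁).
e^(−k₁t) = e^(−0.0582×0.596) = e^(−0.03469) = 0.9659; e^(−k₂t) = e^(−1.150) = 0.3165.
C_N = 0.0582×5.08/(1.93−0.0582) × (0.9659−0.3165) = 0.1580×0.6494 = 0.1026 mol/dm³.

0.103 mol/dm³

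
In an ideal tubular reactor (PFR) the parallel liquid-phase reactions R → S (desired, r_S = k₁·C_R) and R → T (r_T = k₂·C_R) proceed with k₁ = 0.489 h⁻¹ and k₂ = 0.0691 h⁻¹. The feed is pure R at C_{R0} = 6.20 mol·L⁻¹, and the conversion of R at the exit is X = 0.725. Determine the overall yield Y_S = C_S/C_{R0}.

C_R = C_{R0}(1−X) = 1.705 mol·L⁻¹.
Both paths are first order in R, so the instantaneous fraction to S is constant: dC_S/d(−C_R) = k₁/(k₁+k₂) = 0.8762.
C_S = 0.8762·(C_{R0}−C_R) = 0.8762×4.495 = 3.94 mol·L⁻¹.
Y_S = C_S/C_{R0} = 3.938/6.20 = 0.635.

0.635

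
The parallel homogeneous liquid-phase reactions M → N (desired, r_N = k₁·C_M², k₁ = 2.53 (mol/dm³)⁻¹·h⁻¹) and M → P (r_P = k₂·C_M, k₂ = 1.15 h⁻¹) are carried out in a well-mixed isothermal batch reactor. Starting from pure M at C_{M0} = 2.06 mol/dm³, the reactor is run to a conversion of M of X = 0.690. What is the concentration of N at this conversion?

1.04 mol/dm³

C_M = C_{M0}(1−X) = 0.6386 mol/dm³.
Along a PFR/batch, dC_P/dC_M = −r_P/(r_N+r_P) = −k₂/(k₂+k₁·C_M).
Integrating from C_{M0} to C_M: C_P = (1.15/2.53)·ln[(1.15+2.53·2.06)/(1.15+2.53·0.639)] = 0.4545·ln(6.362/2.766) = 0.3787 mol/dm³.
Then C_N = (C_{M0}−C_M) − C_P = 1.421 − 0.3787 = 1.043 mol/dm³.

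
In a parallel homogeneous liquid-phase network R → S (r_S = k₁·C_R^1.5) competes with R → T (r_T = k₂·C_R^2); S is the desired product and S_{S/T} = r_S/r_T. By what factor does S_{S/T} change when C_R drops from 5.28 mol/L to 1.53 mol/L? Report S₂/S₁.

1.86

S_{S/T} = (k₁/k₂)·C_R^-0.5, so S₂/S₁ = (C_{R,2}/C_{R,1})^-0.5.
= (1.53/5.28)^(-0.5) = (0.2898)^(-0.5) = 1.86.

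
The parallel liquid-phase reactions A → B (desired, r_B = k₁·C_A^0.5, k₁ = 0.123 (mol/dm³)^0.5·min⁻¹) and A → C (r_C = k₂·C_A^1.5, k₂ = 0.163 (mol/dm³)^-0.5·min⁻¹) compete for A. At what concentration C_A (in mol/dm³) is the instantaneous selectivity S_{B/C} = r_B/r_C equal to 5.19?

S_{B/C} = (k₁/k₂)·C_A⁻¹ ⇒ C_A = (S·k₂/k₁)^(-1).
= (5.19×0.163/0.123)^(-1) = (6.878)^(-1) = 0.145 mol/dm³.

0.145 mol/dm³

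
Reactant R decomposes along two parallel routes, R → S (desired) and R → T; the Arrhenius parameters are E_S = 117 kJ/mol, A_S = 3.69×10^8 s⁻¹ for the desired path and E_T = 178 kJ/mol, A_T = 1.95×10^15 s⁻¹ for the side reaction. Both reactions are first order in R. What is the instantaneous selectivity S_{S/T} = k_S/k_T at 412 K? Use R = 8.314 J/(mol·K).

10.3

With equal orders, S_{S/T} = k_S/k_T = (A_S/A_T)·exp[(E_T−E_S)/(RT)].
(E_T−E_S)/(RT) = (178−117)×10³/(8.314×412) = 61000/3425 = 17.81.
k_S/k_T = (3.69×10^8/1.95×10^15)·exp(17.81) = 1.892×10^-7 × 5.421×10^7 = 10.3.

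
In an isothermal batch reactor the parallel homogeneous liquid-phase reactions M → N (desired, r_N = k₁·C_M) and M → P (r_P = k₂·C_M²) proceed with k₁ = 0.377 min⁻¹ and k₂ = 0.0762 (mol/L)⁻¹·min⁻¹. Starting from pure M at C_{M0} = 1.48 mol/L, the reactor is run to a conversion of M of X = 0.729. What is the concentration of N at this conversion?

C_M = C_{M0}(1−X) = 0.4011 mol/L.
Along a PFR/batch, dC_N/dC_M = −r_N/(r_N+r_P) = −k₁/(k₁+k₂·C_M).
Integrating from C_{M0} to C_M: C_N = (0.377/0.0762)·ln[(0.377+0.0762·1.48)/(0.377+0.0762·0.401)] = 4.948·ln(0.4898/0.4076) = 0.9091 mol/L.

0.909 mol/L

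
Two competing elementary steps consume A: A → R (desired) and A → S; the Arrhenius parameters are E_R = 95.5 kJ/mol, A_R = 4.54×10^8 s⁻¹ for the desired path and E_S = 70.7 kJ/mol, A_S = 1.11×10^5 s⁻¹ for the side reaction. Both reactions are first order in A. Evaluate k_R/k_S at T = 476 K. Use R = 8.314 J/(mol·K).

7.77

With equal orders, S_{R/S} = k_R/k_S = (A_R/A_S)·exp[(E_S−E_R)/(RT)].
(E_S−E_R)/(RT) = (70.7−95.5)×10³/(8.314×476) = -24800/3957 = -6.267.
k_R/k_S = (4.54×10^8/1.11×10^5)·exp(-6.267) = 4090 × 0.001899 = 7.77.
Since E_R > E_S, raising the temperature improves selectivity toward R.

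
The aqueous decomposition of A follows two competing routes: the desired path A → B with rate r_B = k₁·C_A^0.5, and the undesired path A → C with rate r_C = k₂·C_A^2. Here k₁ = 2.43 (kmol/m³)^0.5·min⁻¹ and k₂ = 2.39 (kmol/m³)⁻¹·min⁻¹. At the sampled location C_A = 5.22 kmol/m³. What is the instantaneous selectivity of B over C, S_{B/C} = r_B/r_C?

S_{B/C} = r_B/r_C = (k₁·C_A^0.5)/(k₂·C_A^2) = (k₁/k₂)·C_A^-1.5.
= (2.43×5.220^0.5) / (2.39×5.220^2) = 5.552/65.12 = 0.0853.
The undesired path is higher order in A, so low C_A (CSTR or dilute feed) favours B.

0.0853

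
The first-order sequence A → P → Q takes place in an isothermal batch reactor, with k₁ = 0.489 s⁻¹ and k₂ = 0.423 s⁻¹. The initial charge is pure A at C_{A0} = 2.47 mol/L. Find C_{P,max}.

0.975 mol/L

For a first-order series the maximum intermediate yield is C_{P,max}/C_{A0} = (k₁/k₂)^[k₂/(k₂−k₁)].
= (0.489/0.423)^(0.423/(0.423−0.489)) = (1.156)^(-6.409) = 0.3948.
C_{P,max} = 0.3948×2.47 = 0.975 mol/L.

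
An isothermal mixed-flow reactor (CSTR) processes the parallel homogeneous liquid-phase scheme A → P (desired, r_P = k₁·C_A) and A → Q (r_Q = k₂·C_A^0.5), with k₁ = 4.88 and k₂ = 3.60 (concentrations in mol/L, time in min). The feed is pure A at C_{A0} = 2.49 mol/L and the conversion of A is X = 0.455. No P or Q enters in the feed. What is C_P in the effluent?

Exit C_A = C_{A0}(1−X) = 2.49×0.545 = 1.357 mol/L.
Rates in a CSTR are evaluated at the outlet concentration: r_P = 4.88×1.357 = 6.622, r_Q = 3.60×1.357^0.5 = 4.194.
Fraction of consumed A going to P: r_P/(r_P+r_Q) = 0.6123.
C_P = 0.6123·C_{A0}·X = 0.6123×2.49×0.455 = 0.694 mol/L.

0.694 mol/L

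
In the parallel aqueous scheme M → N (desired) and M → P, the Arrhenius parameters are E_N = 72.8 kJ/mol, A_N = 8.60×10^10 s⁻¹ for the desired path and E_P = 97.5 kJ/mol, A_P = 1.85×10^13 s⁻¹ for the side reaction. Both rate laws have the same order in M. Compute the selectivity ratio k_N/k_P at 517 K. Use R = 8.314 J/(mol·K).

With equal orders, S_{N/P} = k_N/k_P = (A_N/A_P)·exp[(E_P−E_N)/(RT)].
(E_P−E_N)/(RT) = (97.5−72.8)×10³/(8.314×517) = 24700/4298 = 5.746.
k_N/k_P = (8.60×10^10/1.85×10^13)·exp(5.746) = 0.004649 × 313.1 = 1.46.
Since E_N < E_P, lowering the temperature improves selectivity toward N.

1.46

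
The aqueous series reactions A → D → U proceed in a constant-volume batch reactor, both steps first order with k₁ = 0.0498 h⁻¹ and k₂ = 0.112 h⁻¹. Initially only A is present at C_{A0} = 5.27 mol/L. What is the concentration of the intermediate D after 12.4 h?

1.22 mol/L

The intermediate concentration in a first-order A→B→C sequence is C_D = k₁C_{A0}(e^(−k₁t) − e^(−k₂t))/(k₂−k₁).
e^(−k₁t) = e^(−0.0498×12.4) = e^(−0.6175) = 0.5393; e^(−k₂t) = e^(−1.389) = 0.2494.
C_D = 0.0498×5.27/(0.112−0.0498) × (0.5393−0.2494) = 4.219×0.2899 = 1.223 mol/L.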